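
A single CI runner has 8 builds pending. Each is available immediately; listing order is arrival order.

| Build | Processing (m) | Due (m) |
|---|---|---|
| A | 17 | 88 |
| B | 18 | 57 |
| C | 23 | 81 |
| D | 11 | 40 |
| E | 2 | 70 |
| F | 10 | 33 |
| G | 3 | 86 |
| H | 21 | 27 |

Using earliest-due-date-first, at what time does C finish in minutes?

EDD (increasing due date): H F D B E C G A.
H: 0→21
F: 21→31
D: 31→42
B: 42→60
E: 60→62
C: 62→85

85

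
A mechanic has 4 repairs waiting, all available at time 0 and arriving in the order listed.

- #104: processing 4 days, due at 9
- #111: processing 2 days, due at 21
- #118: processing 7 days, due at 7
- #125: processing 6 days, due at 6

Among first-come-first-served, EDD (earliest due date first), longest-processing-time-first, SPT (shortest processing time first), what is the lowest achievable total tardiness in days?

14

FIFO (arrival order): #104 #111 #118 #125.
#104: 0→4, due 9, tardiness 0
#111: 4→6, due 21, tardiness 0
#118: 6→13, due 7, tardiness 6
#125: 13→19, due 6, tardiness 13
Sum = 0+0+6+13 = 19.
EDD (increasing due date): #125 #118 #104 #111.
#125: 0→6, due 6, tardiness 0
#118: 6→13, due 7, tardiness 6
#104: 13→17, due 9, tardiness 8
#111: 17→19, due 21, tardiness 0
Sum = 0+6+8+0 = 14.
LPT (decreasing processing time): #118 #125 #104 #111.
#118: 0→7, due 7, tardiness 0
#125: 7→13, due 6, tardiness 7
#104: 13→17, due 9, tardiness 8
#111: 17→19, due 21, tardiness 0
Sum = 0+7+8+0 = 15.
SPT (increasing processing time): #111 #104 #125 #118.
#111: 0→2, due 21, tardiness 0
#104: 2→6, due 9, tardiness 0
#125: 6→12, due 6, tardiness 6
#118: 12→19, due 7, tardiness 12
Sum = 0+0+6+12 = 18.
FIFO 19, EDD 14, LPT 15, SPT 18 → minimum 14.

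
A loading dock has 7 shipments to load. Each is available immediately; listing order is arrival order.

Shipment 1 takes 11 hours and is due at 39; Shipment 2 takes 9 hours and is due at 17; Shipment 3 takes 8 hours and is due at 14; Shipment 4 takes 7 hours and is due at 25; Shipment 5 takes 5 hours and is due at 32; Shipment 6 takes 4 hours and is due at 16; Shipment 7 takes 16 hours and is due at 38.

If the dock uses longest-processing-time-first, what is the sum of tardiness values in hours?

143

LPT (decreasing processing time): Shipment 7 Shipment 1 Shipment 2 Shipment 3 Shipment 4 Shipment 5 Shipment 6.
Shipment 7: 0→16, due 38, tardiness 0
Shipment 1: 16→27, due 39, tardiness 0
Shipment 2: 27→36, due 17, tardiness 19
Shipment 3: 36→44, due 14, tardiness 30
Shipment 4: 44→51, due 25, tardiness 26
Shipment 5: 51→56, due 32, tardiness 24
Shipment 6: 56→60, due 16, tardiness 44
Sum = 0+0+19+30+26+24+44 = 143.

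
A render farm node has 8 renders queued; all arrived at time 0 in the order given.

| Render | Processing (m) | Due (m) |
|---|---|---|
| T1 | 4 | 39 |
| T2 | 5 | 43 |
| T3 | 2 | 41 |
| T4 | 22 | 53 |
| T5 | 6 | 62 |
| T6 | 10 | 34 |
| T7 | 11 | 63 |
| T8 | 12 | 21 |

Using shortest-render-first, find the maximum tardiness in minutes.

SPT (increasing processing time): T3 T1 T2 T5 T6 T7 T8 T4.
T3: 0→2, due 41, tardiness 0
T1: 2→6, due 39, tardiness 0
T2: 6→11, due 43, tardiness 0
T5: 11→17, due 62, tardiness 0
T6: 17→27, due 34, tardiness 0
T7: 27→38, due 63, tardiness 0
T8: 38→50, due 21, tardiness 29
T4: 50→72, due 53, tardiness 19
Maximum = 29.

29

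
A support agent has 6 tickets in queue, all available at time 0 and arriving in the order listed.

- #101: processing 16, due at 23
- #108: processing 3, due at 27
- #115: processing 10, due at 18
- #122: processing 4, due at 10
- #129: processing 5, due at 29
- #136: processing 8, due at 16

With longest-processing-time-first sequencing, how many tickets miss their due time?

5

LPT (decreasing processing time): #101 #115 #136 #129 #122 #108.
#101: 0→16, due 23, tardiness 0
#115: 16→26, due 18, tardiness 8
#136: 26→34, due 16, tardiness 18
#129: 34→39, due 29, tardiness 10
#122: 39→43, due 10, tardiness 33
#108: 43→46, due 27, tardiness 19
Late tickets: 5.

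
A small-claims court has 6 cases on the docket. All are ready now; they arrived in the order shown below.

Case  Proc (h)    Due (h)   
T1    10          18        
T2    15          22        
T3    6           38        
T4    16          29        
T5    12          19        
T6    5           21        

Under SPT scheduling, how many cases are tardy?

SPT (increasing processing time): T6 T3 T1 T5 T2 T4.
T6: 0→5, due 21, tardiness 0
T3: 5→11, due 38, tardiness 0
T1: 11→21, due 18, tardiness 3
T5: 21→33, due 19, tardiness 14
T2: 33→48, due 22, tardiness 26
T4: 48→64, due 29, tardiness 35
Late cases: 4.

4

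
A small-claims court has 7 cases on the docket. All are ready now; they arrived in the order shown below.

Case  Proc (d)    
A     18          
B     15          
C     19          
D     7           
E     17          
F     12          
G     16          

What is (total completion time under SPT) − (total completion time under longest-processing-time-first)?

-100

SPT (increasing processing time): D F B G E A C.
D: 0→7
F: 7→19
B: 19→34
G: 34→50
E: 50→67
A: 67→85
C: 85→104
Sum = 7+19+34+50+67+85+104 = 366.
LPT (decreasing processing time): C A E G B F D.
C: 0→19
A: 19→37
E: 37→54
G: 54→70
B: 70→85
F: 85→97
D: 97→104
Sum = 19+37+54+70+85+97+104 = 466.
Difference = 366 − 466 = -100.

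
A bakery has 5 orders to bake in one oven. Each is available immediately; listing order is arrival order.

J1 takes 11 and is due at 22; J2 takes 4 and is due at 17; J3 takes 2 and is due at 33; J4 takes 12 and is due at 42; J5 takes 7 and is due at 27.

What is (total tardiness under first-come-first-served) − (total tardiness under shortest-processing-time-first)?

7

FIFO (arrival order): J1 J2 J3 J4 J5.
J1: 0→11, due 22, tardiness 0
J2: 11→15, due 17, tardiness 0
J3: 15→17, due 33, tardiness 0
J4: 17→29, due 42, tardiness 0
J5: 29→36, due 27, tardiness 9
Sum = 0+0+0+0+9 = 9.
SPT (increasing processing time): J3 J2 J5 J1 J4.
J3: 0→2, due 33, tardiness 0
J2: 2→6, due 17, tardiness 0
J5: 6→13, due 27, tardiness 0
J1: 13→24, due 22, tardiness 2
J4: 24→36, due 42, tardiness 0
Sum = 0+0+0+2+0 = 2.
Difference = 9 − 2 = 7.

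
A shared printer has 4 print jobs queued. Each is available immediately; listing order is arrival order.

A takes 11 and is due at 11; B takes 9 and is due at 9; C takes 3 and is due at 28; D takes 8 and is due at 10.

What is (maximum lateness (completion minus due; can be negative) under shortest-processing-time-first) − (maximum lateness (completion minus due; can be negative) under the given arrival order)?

SPT (increasing processing time): C D B A.
C: 0→3, due 28, lateness -25
D: 3→11, due 10, lateness 1
B: 11→20, due 9, lateness 11
A: 20→31, due 11, lateness 20
Maximum = 20.
FIFO (arrival order): A B C D.
A: 0→11, due 11, lateness 0
B: 11→20, due 9, lateness 11
C: 20→23, due 28, lateness -5
D: 23→31, due 10, lateness 21
Maximum = 21.
Difference = 20 − 21 = -1.

-1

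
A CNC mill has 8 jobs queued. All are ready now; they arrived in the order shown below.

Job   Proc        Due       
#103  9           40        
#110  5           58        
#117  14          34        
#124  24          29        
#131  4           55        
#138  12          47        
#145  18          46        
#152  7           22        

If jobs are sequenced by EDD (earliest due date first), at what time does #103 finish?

54

EDD (increasing due date): #152 #124 #117 #103 #145 #138 #131 #110.
#152: 0→7
#124: 7→31
#117: 31→45
#103: 45→54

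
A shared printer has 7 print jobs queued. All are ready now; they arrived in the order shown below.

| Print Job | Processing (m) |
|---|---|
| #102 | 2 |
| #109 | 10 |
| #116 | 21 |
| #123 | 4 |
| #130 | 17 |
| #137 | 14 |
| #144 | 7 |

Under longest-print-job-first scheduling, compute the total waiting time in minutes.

LPT (decreasing processing time): #116 #130 #137 #109 #144 #123 #102.
#116: waits 0, runs 0→21
#130: waits 21, runs 21→38
#137: waits 38, runs 38→52
#109: waits 52, runs 52→62
#144: waits 62, runs 62→69
#123: waits 69, runs 69→73
#102: waits 73, runs 73→75
Sum = 0+21+38+52+62+69+73 = 315.

315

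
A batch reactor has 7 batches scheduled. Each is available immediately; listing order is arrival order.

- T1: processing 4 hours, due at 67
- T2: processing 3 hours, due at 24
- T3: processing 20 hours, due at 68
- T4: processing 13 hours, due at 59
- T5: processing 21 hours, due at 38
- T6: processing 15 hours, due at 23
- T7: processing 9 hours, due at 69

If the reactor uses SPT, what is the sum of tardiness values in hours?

68

SPT (increasing processing time): T2 T1 T7 T4 T6 T3 T5.
T2: 0→3, due 24, tardiness 0
T1: 3→7, due 67, tardiness 0
T7: 7→16, due 69, tardiness 0
T4: 16→29, due 59, tardiness 0
T6: 29→44, due 23, tardiness 21
T3: 44→64, due 68, tardiness 0
T5: 64→85, due 38, tardiness 47
Sum = 0+0+0+0+21+0+47 = 68.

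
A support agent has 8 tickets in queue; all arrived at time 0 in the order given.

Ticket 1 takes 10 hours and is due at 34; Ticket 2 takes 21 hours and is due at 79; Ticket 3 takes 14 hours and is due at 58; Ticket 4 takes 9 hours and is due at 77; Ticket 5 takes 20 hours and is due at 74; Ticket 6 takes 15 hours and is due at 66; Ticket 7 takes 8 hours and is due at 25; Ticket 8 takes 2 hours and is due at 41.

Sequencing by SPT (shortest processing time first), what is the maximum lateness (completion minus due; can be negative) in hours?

20

SPT (increasing processing time): Ticket 8 Ticket 7 Ticket 4 Ticket 1 Ticket 3 Ticket 6 Ticket 5 Ticket 2.
Ticket 8: 0→2, due 41, lateness -39
Ticket 7: 2→10, due 25, lateness -15
Ticket 4: 10→19, due 77, lateness -58
Ticket 1: 19→29, due 34, lateness -5
Ticket 3: 29→43, due 58, lateness -15
Ticket 6: 43→58, due 66, lateness -8
Ticket 5: 58→78, due 74, lateness 4
Ticket 2: 78→99, due 79, lateness 20
Maximum = 20.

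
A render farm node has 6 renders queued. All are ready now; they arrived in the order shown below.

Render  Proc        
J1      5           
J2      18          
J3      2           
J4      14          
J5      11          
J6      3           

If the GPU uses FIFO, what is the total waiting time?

FIFO (arrival order): J1 J2 J3 J4 J5 J6.
J1: waits 0, runs 0→5
J2: waits 5, runs 5→23
J3: waits 23, runs 23→25
J4: waits 25, runs 25→39
J5: waits 39, runs 39→50
J6: waits 50, runs 50→53
Sum = 0+5+23+25+39+50 = 142.

142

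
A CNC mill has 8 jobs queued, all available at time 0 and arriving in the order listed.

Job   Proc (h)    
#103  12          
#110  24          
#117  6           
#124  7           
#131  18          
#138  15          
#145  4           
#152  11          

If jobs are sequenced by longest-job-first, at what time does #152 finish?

80

LPT (decreasing processing time): #110 #131 #138 #103 #152 #124 #117 #145.
#110: 0→24
#131: 24→42
#138: 42→57
#103: 57→69
#152: 69→80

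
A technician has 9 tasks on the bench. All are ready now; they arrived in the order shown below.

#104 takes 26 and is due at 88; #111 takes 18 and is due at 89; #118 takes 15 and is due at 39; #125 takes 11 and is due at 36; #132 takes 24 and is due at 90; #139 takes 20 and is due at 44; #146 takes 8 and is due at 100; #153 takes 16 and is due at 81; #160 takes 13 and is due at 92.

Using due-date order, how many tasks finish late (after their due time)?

5

EDD (increasing due date): #125 #118 #139 #153 #104 #111 #132 #160 #146.
#125: 0→11, due 36, tardiness 0
#118: 11→26, due 39, tardiness 0
#139: 26→46, due 44, tardiness 2
#153: 46→62, due 81, tardiness 0
#104: 62→88, due 88, tardiness 0
#111: 88→106, due 89, tardiness 17
#132: 106→130, due 90, tardiness 40
#160: 130→143, due 92, tardiness 51
#146: 143→151, due 100, tardiness 51
Late tasks: 5.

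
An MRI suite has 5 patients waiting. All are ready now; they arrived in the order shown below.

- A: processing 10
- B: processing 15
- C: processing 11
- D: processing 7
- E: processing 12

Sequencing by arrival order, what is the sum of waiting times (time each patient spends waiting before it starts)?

114

FIFO (arrival order): A B C D E.
A: waits 0, runs 0→10
B: waits 10, runs 10→25
C: waits 25, runs 25→36
D: waits 36, runs 36→43
E: waits 43, runs 43→55
Sum = 0+10+25+36+43 = 114.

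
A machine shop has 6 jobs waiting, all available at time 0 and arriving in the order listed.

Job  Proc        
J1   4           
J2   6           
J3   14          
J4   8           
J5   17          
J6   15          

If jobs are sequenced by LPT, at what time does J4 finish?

54

LPT (decreasing processing time): J5 J6 J3 J4 J2 J1.
J5: 0→17
J6: 17→32
J3: 32→46
J4: 46→54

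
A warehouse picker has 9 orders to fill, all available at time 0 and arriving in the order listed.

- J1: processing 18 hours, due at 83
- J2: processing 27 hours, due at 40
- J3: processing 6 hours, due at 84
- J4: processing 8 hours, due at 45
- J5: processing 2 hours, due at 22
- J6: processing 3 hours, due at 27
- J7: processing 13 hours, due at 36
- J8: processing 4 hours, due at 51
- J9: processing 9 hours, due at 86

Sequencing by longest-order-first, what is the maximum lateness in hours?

68

LPT (decreasing processing time): J2 J1 J7 J9 J4 J3 J8 J6 J5.
J2: 0→27, due 40, lateness -13
J1: 27→45, due 83, lateness -38
J7: 45→58, due 36, lateness 22
J9: 58→67, due 86, lateness -19
J4: 67→75, due 45, lateness 30
J3: 75→81, due 84, lateness -3
J8: 81→85, due 51, lateness 34
J6: 85→88, due 27, lateness 61
J5: 88→90, due 22, lateness 68
Maximum = 68.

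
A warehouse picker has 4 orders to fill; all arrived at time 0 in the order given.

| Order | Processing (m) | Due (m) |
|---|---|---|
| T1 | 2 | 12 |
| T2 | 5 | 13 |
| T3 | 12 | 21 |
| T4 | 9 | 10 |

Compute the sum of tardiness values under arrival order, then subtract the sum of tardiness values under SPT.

FIFO (arrival order): T1 T2 T3 T4.
T1: 0→2, due 12, tardiness 0
T2: 2→7, due 13, tardiness 0
T3: 7→19, due 21, tardiness 0
T4: 19→28, due 10, tardiness 18
Sum = 0+0+0+18 = 18.
SPT (increasing processing time): T1 T2 T4 T3.
T1: 0→2, due 12, tardiness 0
T2: 2→7, due 13, tardiness 0
T4: 7→16, due 10, tardiness 6
T3: 16→28, due 21, tardiness 7
Sum = 0+0+6+7 = 13.
Difference = 18 − 13 = 5.

5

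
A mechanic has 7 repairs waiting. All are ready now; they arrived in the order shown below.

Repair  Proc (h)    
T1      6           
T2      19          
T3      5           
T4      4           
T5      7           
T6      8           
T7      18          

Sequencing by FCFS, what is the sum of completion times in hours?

FIFO (arrival order): T1 T2 T3 T4 T5 T6 T7.
T1: 0→6
T2: 6→25
T3: 25→30
T4: 30→34
T5: 34→41
T6: 41→49
T7: 49→67
Sum = 6+25+30+34+41+49+67 = 252.

252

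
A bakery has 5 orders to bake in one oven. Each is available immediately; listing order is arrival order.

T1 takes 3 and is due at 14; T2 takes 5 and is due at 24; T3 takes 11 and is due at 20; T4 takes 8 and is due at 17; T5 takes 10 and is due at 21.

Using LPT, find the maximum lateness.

23

LPT (decreasing processing time): T3 T5 T4 T2 T1.
T3: 0→11, due 20, lateness -9
T5: 11→21, due 21, lateness 0
T4: 21→29, due 17, lateness 12
T2: 29→34, due 24, lateness 10
T1: 34→37, due 14, lateness 23
Maximum = 23.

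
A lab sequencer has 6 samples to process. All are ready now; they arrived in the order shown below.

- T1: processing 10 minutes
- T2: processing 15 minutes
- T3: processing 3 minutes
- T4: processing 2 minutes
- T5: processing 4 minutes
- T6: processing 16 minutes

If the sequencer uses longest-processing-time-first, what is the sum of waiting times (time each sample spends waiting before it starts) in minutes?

181

LPT (decreasing processing time): T6 T2 T1 T5 T3 T4.
T6: waits 0, runs 0→16
T2: waits 16, runs 16→31
T1: waits 31, runs 31→41
T5: waits 41, runs 41→45
T3: waits 45, runs 45→48
T4: waits 48, runs 48→50
Sum = 0+16+31+41+45+48 = 181.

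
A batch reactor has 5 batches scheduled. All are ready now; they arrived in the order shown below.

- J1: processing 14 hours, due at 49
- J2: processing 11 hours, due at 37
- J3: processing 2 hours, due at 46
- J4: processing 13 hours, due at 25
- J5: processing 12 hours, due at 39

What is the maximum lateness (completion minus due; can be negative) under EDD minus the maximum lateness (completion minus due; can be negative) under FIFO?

-12

EDD (increasing due date): J4 J2 J5 J3 J1.
J4: 0→13, due 25, lateness -12
J2: 13→24, due 37, lateness -13
J5: 24→36, due 39, lateness -3
J3: 36→38, due 46, lateness -8
J1: 38→52, due 49, lateness 3
Maximum = 3.
FIFO (arrival order): J1 J2 J3 J4 J5.
J1: 0→14, due 49, lateness -35
J2: 14→25, due 37, lateness -12
J3: 25→27, due 46, lateness -19
J4: 27→40, due 25, lateness 15
J5: 40→52, due 39, lateness 13
Maximum = 15.
Difference = 3 − 15 = -12.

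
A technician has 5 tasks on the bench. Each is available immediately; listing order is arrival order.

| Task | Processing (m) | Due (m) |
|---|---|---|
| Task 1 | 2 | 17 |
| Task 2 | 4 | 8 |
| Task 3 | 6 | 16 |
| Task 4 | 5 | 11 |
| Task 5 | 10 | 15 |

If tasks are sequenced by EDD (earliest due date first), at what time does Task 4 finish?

EDD (increasing due date): Task 2 Task 4 Task 5 Task 3 Task 1.
Task 2: 0→4
Task 4: 4→9

9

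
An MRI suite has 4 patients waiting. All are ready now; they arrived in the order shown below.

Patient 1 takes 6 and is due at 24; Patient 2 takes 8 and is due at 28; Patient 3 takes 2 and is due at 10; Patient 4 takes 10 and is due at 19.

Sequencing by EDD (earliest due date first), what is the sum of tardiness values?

EDD (increasing due date): Patient 3 Patient 4 Patient 1 Patient 2.
Patient 3: 0→2, due 10, tardiness 0
Patient 4: 2→12, due 19, tardiness 0
Patient 1: 12→18, due 24, tardiness 0
Patient 2: 18→26, due 28, tardiness 0
Sum = 0+0+0+0 = 0.

0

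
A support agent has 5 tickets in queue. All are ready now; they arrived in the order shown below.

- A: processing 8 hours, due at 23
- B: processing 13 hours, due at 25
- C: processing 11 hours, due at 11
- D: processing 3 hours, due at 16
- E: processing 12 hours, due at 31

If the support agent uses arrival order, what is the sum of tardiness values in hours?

FIFO (arrival order): A B C D E.
A: 0→8, due 23, tardiness 0
B: 8→21, due 25, tardiness 0
C: 21→32, due 11, tardiness 21
D: 32→35, due 16, tardiness 19
E: 35→47, due 31, tardiness 16
Sum = 0+0+21+19+16 = 56.

56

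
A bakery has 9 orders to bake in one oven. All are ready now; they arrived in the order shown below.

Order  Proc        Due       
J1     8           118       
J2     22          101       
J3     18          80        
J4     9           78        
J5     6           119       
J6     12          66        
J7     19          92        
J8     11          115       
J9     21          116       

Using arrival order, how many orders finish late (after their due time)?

FIFO (arrival order): J1 J2 J3 J4 J5 J6 J7 J8 J9.
J1: 0→8, due 118, tardiness 0
J2: 8→30, due 101, tardiness 0
J3: 30→48, due 80, tardiness 0
J4: 48→57, due 78, tardiness 0
J5: 57→63, due 119, tardiness 0
J6: 63→75, due 66, tardiness 9
J7: 75→94, due 92, tardiness 2
J8: 94→105, due 115, tardiness 0
J9: 105→126, due 116, tardiness 10
Late orders: 3.

3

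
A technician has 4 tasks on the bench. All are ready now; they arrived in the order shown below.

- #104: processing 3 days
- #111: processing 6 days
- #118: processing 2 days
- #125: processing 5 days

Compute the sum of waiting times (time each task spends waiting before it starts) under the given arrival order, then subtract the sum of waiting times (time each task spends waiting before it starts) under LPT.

-8

FIFO (arrival order): #104 #111 #118 #125.
#104: waits 0, runs 0→3
#111: waits 3, runs 3→9
#118: waits 9, runs 9→11
#125: waits 11, runs 11→16
Sum = 0+3+9+11 = 23.
LPT (decreasing processing time): #111 #125 #104 #118.
#111: waits 0, runs 0→6
#125: waits 6, runs 6→11
#104: waits 11, runs 11→14
#118: waits 14, runs 14→16
Sum = 0+6+11+14 = 31.
Difference = 23 − 31 = -8.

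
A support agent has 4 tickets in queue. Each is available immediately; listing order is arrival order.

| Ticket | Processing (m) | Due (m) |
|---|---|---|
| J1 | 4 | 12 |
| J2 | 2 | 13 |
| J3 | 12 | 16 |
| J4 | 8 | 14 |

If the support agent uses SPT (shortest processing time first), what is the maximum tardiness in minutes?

SPT (increasing processing time): J2 J1 J4 J3.
J2: 0→2, due 13, tardiness 0
J1: 2→6, due 12, tardiness 0
J4: 6→14, due 14, tardiness 0
J3: 14→26, due 16, tardiness 10
Maximum = 10.

10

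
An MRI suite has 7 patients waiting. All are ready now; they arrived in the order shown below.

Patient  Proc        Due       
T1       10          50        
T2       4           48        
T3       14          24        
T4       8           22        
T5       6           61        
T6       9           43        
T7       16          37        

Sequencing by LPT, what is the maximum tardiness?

LPT (decreasing processing time): T7 T3 T1 T6 T4 T5 T2.
T7: 0→16, due 37, tardiness 0
T3: 16→30, due 24, tardiness 6
T1: 30→40, due 50, tardiness 0
T6: 40→49, due 43, tardiness 6
T4: 49→57, due 22, tardiness 35
T5: 57→63, due 61, tardiness 2
T2: 63→67, due 48, tardiness 19
Maximum = 35.

35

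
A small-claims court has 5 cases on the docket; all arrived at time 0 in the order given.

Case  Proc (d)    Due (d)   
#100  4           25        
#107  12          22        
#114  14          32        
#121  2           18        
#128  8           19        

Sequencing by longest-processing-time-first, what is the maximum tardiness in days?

22

LPT (decreasing processing time): #114 #107 #128 #100 #121.
#114: 0→14, due 32, tardiness 0
#107: 14→26, due 22, tardiness 4
#128: 26→34, due 19, tardiness 15
#100: 34→38, due 25, tardiness 13
#121: 38→40, due 18, tardiness 22
Maximum = 22.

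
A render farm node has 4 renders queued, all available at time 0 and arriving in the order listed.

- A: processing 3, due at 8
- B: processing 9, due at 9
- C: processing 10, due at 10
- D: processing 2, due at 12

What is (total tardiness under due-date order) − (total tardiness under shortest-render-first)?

8

EDD (increasing due date): A B C D.
A: 0→3, due 8, tardiness 0
B: 3→12, due 9, tardiness 3
C: 12→22, due 10, tardiness 12
D: 22→24, due 12, tardiness 12
Sum = 0+3+12+12 = 27.
SPT (increasing processing time): D A B C.
D: 0→2, due 12, tardiness 0
A: 2→5, due 8, tardiness 0
B: 5→14, due 9, tardiness 5
C: 14→24, due 10, tardiness 14
Sum = 0+0+5+14 = 19.
Difference = 27 − 19 = 8.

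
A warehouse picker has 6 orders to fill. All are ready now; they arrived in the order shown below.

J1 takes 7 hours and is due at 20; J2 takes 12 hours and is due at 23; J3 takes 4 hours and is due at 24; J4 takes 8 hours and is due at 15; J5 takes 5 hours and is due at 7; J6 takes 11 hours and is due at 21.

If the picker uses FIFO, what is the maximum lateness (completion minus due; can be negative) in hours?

29

FIFO (arrival order): J1 J2 J3 J4 J5 J6.
J1: 0→7, due 20, lateness -13
J2: 7→19, due 23, lateness -4
J3: 19→23, due 24, lateness -1
J4: 23→31, due 15, lateness 16
J5: 31→36, due 7, lateness 29
J6: 36→47, due 21, lateness 26
Maximum = 29.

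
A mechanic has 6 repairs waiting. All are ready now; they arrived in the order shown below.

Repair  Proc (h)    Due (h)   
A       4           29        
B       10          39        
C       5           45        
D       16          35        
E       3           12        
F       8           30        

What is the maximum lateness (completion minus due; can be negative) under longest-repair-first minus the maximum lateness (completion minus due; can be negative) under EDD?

LPT (decreasing processing time): D B F C A E.
D: 0→16, due 35, lateness -19
B: 16→26, due 39, lateness -13
F: 26→34, due 30, lateness 4
C: 34→39, due 45, lateness -6
A: 39→43, due 29, lateness 14
E: 43→46, due 12, lateness 34
Maximum = 34.
EDD (increasing due date): E A F D B C.
E: 0→3, due 12, lateness -9
A: 3→7, due 29, lateness -22
F: 7→15, due 30, lateness -15
D: 15→31, due 35, lateness -4
B: 31→41, due 39, lateness 2
C: 41→46, due 45, lateness 1
Maximum = 2.
Difference = 34 − 2 = 32.

32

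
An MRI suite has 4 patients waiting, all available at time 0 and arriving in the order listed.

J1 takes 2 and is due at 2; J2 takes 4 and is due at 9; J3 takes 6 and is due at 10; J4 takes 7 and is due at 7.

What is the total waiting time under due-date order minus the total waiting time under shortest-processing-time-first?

4

EDD (increasing due date): J1 J4 J2 J3.
J1: waits 0, runs 0→2
J4: waits 2, runs 2→9
J2: waits 9, runs 9→13
J3: waits 13, runs 13→19
Sum = 0+2+9+13 = 24.
SPT (increasing processing time): J1 J2 J3 J4.
J1: waits 0, runs 0→2
J2: waits 2, runs 2→6
J3: waits 6, runs 6→12
J4: waits 12, runs 12→19
Sum = 0+2+6+12 = 20.
Difference = 24 − 20 = 4.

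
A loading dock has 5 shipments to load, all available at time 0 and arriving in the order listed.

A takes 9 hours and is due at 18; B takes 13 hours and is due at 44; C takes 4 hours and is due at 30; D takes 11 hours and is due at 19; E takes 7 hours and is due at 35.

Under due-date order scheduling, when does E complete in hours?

EDD (increasing due date): A D C E B.
A: 0→9
D: 9→20
C: 20→24
E: 24→31

31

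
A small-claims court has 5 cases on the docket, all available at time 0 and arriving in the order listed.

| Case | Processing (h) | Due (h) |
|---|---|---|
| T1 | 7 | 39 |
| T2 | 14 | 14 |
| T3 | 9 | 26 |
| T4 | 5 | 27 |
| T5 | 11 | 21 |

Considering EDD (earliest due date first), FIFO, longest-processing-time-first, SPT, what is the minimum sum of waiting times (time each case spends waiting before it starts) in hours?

70

EDD (increasing due date): T2 T5 T3 T4 T1.
T2: waits 0, runs 0→14
T5: waits 14, runs 14→25
T3: waits 25, runs 25→34
T4: waits 34, runs 34→39
T1: waits 39, runs 39→46
Sum = 0+14+25+34+39 = 112.
FIFO (arrival order): T1 T2 T3 T4 T5.
T1: waits 0, runs 0→7
T2: waits 7, runs 7→21
T3: waits 21, runs 21→30
T4: waits 30, runs 30→35
T5: waits 35, runs 35→46
Sum = 0+7+21+30+35 = 93.
LPT (decreasing processing time): T2 T5 T3 T1 T4.
T2: waits 0, runs 0→14
T5: waits 14, runs 14→25
T3: waits 25, runs 25→34
T1: waits 34, runs 34→41
T4: waits 41, runs 41→46
Sum = 0+14+25+34+41 = 114.
SPT (increasing processing time): T4 T1 T3 T5 T2.
T4: waits 0, runs 0→5
T1: waits 5, runs 5→12
T3: waits 12, runs 12→21
T5: waits 21, runs 21→32
T2: waits 32, runs 32→46
Sum = 0+5+12+21+32 = 70.
EDD 112, FIFO 93, LPT 114, SPT 70 → minimum 70.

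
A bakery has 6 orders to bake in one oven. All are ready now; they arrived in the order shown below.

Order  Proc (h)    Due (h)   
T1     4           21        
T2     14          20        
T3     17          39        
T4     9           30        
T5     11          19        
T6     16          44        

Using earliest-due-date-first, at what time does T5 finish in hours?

EDD (increasing due date): T5 T2 T1 T4 T3 T6.
T5: 0→11

11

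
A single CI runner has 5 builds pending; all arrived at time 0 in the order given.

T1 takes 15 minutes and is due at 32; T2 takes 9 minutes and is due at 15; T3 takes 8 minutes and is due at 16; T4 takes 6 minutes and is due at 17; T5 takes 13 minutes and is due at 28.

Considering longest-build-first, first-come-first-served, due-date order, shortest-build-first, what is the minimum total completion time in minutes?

130

LPT (decreasing processing time): T1 T5 T2 T3 T4.
T1: 0→15
T5: 15→28
T2: 28→37
T3: 37→45
T4: 45→51
Sum = 15+28+37+45+51 = 176.
FIFO (arrival order): T1 T2 T3 T4 T5.
T1: 0→15
T2: 15→24
T3: 24→32
T4: 32→38
T5: 38→51
Sum = 15+24+32+38+51 = 160.
EDD (increasing due date): T2 T3 T4 T5 T1.
T2: 0→9
T3: 9→17
T4: 17→23
T5: 23→36
T1: 36→51
Sum = 9+17+23+36+51 = 136.
SPT (increasing processing time): T4 T3 T2 T5 T1.
T4: 0→6
T3: 6→14
T2: 14→23
T5: 23→36
T1: 36→51
Sum = 6+14+23+36+51 = 130.
LPT 176, FIFO 160, EDD 136, SPT 130 → minimum 130.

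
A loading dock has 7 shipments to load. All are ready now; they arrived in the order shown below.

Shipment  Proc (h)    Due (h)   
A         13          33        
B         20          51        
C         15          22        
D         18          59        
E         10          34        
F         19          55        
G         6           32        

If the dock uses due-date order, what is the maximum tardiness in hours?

EDD (increasing due date): C G A E B F D.
C: 0→15, due 22, tardiness 0
G: 15→21, due 32, tardiness 0
A: 21→34, due 33, tardiness 1
E: 34→44, due 34, tardiness 10
B: 44→64, due 51, tardiness 13
F: 64→83, due 55, tardiness 28
D: 83→101, due 59, tardiness 42
Maximum = 42.

42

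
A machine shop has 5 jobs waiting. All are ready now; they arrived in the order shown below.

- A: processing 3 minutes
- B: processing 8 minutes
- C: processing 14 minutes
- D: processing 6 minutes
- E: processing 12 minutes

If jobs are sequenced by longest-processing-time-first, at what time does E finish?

26

LPT (decreasing processing time): C E B D A.
C: 0→14
E: 14→26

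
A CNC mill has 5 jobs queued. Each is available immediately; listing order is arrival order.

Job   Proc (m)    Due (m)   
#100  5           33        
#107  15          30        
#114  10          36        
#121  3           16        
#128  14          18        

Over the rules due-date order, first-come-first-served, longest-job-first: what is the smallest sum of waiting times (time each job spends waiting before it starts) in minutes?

88

EDD (increasing due date): #121 #128 #107 #100 #114.
#121: waits 0, runs 0→3
#128: waits 3, runs 3→17
#107: waits 17, runs 17→32
#100: waits 32, runs 32→37
#114: waits 37, runs 37→47
Sum = 0+3+17+32+37 = 89.
FIFO (arrival order): #100 #107 #114 #121 #128.
#100: waits 0, runs 0→5
#107: waits 5, runs 5→20
#114: waits 20, runs 20→30
#121: waits 30, runs 30→33
#128: waits 33, runs 33→47
Sum = 0+5+20+30+33 = 88.
LPT (decreasing processing time): #107 #128 #114 #100 #121.
#107: waits 0, runs 0→15
#128: waits 15, runs 15→29
#114: waits 29, runs 29→39
#100: waits 39, runs 39→44
#121: waits 44, runs 44→47
Sum = 0+15+29+39+44 = 127.
EDD 89, FIFO 88, LPT 127 → minimum 88.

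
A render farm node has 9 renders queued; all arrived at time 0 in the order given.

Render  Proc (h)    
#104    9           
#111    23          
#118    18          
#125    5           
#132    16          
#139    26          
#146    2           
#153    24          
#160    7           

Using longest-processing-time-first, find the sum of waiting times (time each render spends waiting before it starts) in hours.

714

LPT (decreasing processing time): #139 #153 #111 #118 #132 #104 #160 #125 #146.
#139: waits 0, runs 0→26
#153: waits 26, runs 26→50
#111: waits 50, runs 50→73
#118: waits 73, runs 73→91
#132: waits 91, runs 91→107
#104: waits 107, runs 107→116
#160: waits 116, runs 116→123
#125: waits 123, runs 123→128
#146: waits 128, runs 128→130
Sum = 0+26+50+73+91+107+116+123+128 = 714.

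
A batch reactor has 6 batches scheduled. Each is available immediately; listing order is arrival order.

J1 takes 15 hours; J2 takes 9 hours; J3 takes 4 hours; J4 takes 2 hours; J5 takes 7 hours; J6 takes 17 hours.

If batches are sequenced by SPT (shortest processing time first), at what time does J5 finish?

13

SPT (increasing processing time): J4 J3 J5 J2 J1 J6.
J4: 0→2
J3: 2→6
J5: 6→13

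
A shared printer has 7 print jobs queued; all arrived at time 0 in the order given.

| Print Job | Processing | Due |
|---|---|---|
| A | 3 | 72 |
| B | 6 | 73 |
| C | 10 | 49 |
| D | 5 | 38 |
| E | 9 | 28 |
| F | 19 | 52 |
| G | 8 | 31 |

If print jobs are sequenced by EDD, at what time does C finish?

EDD (increasing due date): E G D C F A B.
E: 0→9
G: 9→17
D: 17→22
C: 22→32

32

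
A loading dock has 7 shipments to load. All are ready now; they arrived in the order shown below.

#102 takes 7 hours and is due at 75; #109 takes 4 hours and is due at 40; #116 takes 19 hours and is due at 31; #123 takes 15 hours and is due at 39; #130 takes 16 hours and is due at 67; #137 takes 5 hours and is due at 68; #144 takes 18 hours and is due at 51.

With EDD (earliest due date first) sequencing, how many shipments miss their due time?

EDD (increasing due date): #116 #123 #109 #144 #130 #137 #102.
#116: 0→19, due 31, tardiness 0
#123: 19→34, due 39, tardiness 0
#109: 34→38, due 40, tardiness 0
#144: 38→56, due 51, tardiness 5
#130: 56→72, due 67, tardiness 5
#137: 72→77, due 68, tardiness 9
#102: 77→84, due 75, tardiness 9
Late shipments: 4.

4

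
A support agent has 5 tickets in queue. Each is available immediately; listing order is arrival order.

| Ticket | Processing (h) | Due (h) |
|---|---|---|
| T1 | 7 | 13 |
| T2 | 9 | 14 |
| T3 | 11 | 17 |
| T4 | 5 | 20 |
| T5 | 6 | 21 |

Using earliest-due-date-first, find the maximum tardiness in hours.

EDD (increasing due date): T1 T2 T3 T4 T5.
T1: 0→7, due 13, tardiness 0
T2: 7→16, due 14, tardiness 2
T3: 16→27, due 17, tardiness 10
T4: 27→32, due 20, tardiness 12
T5: 32→38, due 21, tardiness 17
Maximum = 17.

17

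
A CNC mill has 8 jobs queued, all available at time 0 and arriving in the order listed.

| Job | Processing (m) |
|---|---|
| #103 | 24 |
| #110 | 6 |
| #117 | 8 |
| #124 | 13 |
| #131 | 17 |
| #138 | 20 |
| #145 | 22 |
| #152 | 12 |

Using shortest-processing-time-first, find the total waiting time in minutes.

315

SPT (increasing processing time): #110 #117 #152 #124 #131 #138 #145 #103.
#110: waits 0, runs 0→6
#117: waits 6, runs 6→14
#152: waits 14, runs 14→26
#124: waits 26, runs 26→39
#131: waits 39, runs 39→56
#138: waits 56, runs 56→76
#145: waits 76, runs 76→98
#103: waits 98, runs 98→122
Sum = 0+6+14+26+39+56+76+98 = 315.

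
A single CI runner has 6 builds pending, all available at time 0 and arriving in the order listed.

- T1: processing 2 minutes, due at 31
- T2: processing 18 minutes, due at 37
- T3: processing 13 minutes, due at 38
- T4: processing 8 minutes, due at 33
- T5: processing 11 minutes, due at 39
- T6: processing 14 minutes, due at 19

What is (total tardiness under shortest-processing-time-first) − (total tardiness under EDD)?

9

SPT (increasing processing time): T1 T4 T5 T3 T6 T2.
T1: 0→2, due 31, tardiness 0
T4: 2→10, due 33, tardiness 0
T5: 10→21, due 39, tardiness 0
T3: 21→34, due 38, tardiness 0
T6: 34→48, due 19, tardiness 29
T2: 48→66, due 37, tardiness 29
Sum = 0+0+0+0+29+29 = 58.
EDD (increasing due date): T6 T1 T4 T2 T3 T5.
T6: 0→14, due 19, tardiness 0
T1: 14→16, due 31, tardiness 0
T4: 16→24, due 33, tardiness 0
T2: 24→42, due 37, tardiness 5
T3: 42→55, due 38, tardiness 17
T5: 55→66, due 39, tardiness 27
Sum = 0+0+0+5+17+27 = 49.
Difference = 58 − 49 = 9.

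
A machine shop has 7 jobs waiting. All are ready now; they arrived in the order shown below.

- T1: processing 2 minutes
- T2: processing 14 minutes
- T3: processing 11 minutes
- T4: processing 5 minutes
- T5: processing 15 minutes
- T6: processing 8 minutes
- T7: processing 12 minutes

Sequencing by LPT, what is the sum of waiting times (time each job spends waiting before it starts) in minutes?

LPT (decreasing processing time): T5 T2 T7 T3 T6 T4 T1.
T5: waits 0, runs 0→15
T2: waits 15, runs 15→29
T7: waits 29, runs 29→41
T3: waits 41, runs 41→52
T6: waits 52, runs 52→60
T4: waits 60, runs 60→65
T1: waits 65, runs 65→67
Sum = 0+15+29+41+52+60+65 = 262.

262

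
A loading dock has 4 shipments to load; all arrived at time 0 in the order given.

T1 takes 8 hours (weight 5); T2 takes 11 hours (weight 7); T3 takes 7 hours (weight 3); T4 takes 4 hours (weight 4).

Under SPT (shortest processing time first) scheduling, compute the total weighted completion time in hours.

SPT (increasing processing time): T4 T3 T1 T2.
T4: finishes 4, weight 4, w·C = 16
T3: finishes 11, weight 3, w·C = 33
T1: finishes 19, weight 5, w·C = 95
T2: finishes 30, weight 7, w·C = 210
Sum = 16+33+95+210 = 354.

354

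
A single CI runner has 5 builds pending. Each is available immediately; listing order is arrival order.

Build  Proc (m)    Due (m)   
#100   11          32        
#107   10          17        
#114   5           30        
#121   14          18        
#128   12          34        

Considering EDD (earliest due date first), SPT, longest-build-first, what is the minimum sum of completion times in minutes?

136

EDD (increasing due date): #107 #121 #114 #100 #128.
#107: 0→10
#121: 10→24
#114: 24→29
#100: 29→40
#128: 40→52
Sum = 10+24+29+40+52 = 155.
SPT (increasing processing time): #114 #107 #100 #128 #121.
#114: 0→5
#107: 5→15
#100: 15→26
#128: 26→38
#121: 38→52
Sum = 5+15+26+38+52 = 136.
LPT (decreasing processing time): #121 #128 #100 #107 #114.
#121: 0→14
#128: 14→26
#100: 26→37
#107: 37→47
#114: 47→52
Sum = 14+26+37+47+52 = 176.
EDD 155, SPT 136, LPT 176 → minimum 136.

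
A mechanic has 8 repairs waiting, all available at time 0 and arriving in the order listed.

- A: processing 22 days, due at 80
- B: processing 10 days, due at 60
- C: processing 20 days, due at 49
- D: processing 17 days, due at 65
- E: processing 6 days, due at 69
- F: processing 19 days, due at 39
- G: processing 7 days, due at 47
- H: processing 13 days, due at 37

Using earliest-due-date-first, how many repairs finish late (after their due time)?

EDD (increasing due date): H F G C B D E A.
H: 0→13, due 37, tardiness 0
F: 13→32, due 39, tardiness 0
G: 32→39, due 47, tardiness 0
C: 39→59, due 49, tardiness 10
B: 59→69, due 60, tardiness 9
D: 69→86, due 65, tardiness 21
E: 86→92, due 69, tardiness 23
A: 92→114, due 80, tardiness 34
Late repairs: 5.

5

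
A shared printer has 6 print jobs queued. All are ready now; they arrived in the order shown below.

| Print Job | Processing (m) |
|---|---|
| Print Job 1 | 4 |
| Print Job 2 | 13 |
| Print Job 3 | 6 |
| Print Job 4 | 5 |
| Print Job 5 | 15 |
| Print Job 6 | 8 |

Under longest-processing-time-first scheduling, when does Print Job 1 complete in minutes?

LPT (decreasing processing time): Print Job 5 Print Job 2 Print Job 6 Print Job 3 Print Job 4 Print Job 1.
Print Job 5: 0→15
Print Job 2: 15→28
Print Job 6: 28→36
Print Job 3: 36→42
Print Job 4: 42→47
Print Job 1: 47→51

51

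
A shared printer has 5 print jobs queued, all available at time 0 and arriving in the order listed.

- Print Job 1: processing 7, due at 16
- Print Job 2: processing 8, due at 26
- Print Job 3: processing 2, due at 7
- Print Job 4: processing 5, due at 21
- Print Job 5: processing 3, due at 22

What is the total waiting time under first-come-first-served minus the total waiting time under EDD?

19

FIFO (arrival order): Print Job 1 Print Job 2 Print Job 3 Print Job 4 Print Job 5.
Print Job 1: waits 0, runs 0→7
Print Job 2: waits 7, runs 7→15
Print Job 3: waits 15, runs 15→17
Print Job 4: waits 17, runs 17→22
Print Job 5: waits 22, runs 22→25
Sum = 0+7+15+17+22 = 61.
EDD (increasing due date): Print Job 3 Print Job 1 Print Job 4 Print Job 5 Print Job 2.
Print Job 3: waits 0, runs 0→2
Print Job 1: waits 2, runs 2→9
Print Job 4: waits 9, runs 9→14
Print Job 5: waits 14, runs 14→17
Print Job 2: waits 17, runs 17→25
Sum = 0+2+9+14+17 = 42.
Difference = 61 − 42 = 19.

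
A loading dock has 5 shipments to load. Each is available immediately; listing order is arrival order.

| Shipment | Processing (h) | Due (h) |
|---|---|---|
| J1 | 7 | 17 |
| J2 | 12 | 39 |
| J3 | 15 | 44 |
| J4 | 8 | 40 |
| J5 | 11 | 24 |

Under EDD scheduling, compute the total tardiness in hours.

EDD (increasing due date): J1 J5 J2 J4 J3.
J1: 0→7, due 17, tardiness 0
J5: 7→18, due 24, tardiness 0
J2: 18→30, due 39, tardiness 0
J4: 30→38, due 40, tardiness 0
J3: 38→53, due 44, tardiness 9
Sum = 0+0+0+0+9 = 9.

9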